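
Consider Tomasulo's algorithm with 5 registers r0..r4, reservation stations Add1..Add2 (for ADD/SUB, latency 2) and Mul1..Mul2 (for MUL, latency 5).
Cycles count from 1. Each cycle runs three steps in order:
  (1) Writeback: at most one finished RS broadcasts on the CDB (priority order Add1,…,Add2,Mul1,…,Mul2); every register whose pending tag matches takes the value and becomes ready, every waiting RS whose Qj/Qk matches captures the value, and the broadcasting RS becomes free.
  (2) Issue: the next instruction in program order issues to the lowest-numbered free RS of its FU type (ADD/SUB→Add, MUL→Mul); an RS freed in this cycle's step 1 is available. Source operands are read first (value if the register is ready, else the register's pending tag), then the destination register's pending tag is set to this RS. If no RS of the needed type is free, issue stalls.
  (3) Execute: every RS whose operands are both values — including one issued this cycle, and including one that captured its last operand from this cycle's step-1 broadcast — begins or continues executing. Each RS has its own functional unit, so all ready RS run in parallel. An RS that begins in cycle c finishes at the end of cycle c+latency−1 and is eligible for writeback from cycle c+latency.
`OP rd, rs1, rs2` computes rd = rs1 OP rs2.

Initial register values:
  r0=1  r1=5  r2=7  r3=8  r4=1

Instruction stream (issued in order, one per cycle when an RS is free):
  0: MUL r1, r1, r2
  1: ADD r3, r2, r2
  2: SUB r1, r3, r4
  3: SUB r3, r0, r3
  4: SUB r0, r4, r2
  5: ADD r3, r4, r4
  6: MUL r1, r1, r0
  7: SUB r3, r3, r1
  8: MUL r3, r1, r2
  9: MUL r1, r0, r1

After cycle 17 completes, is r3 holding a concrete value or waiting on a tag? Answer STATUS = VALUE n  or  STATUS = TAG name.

cycle 1: issue MUL r1<-Mul1 // r0:1,r1:Mul1,r2:7,r3:8,r4:1
cycle 2: issue ADD r3<-Add1 // r0:1,r1:Mul1,r2:7,r3:Add1,r4:1
cycle 3: issue SUB r1<-Add2 // r0:1,r1:Add2,r2:7,r3:Add1,r4:1
cycle 4: CDB Add1=14; issue SUB r3<-Add1 // r0:1,r1:Add2,r2:7,r3:Add1,r4:1
cycle 5: stall // r0:1,r1:Add2,r2:7,r3:Add1,r4:1
cycle 6: CDB Add1=-13; issue SUB r0<-Add1 // r0:Add1,r1:Add2,r2:7,r3:-13,r4:1
cycle 7: CDB Add2=13; issue ADD r3<-Add2 // r0:Add1,r1:13,r2:7,r3:Add2,r4:1
cycle 8: CDB Add1=-6; issue MUL r1<-Mul2 // r0:-6,r1:Mul2,r2:7,r3:Add2,r4:1
cycle 9: CDB Add2=2; issue SUB r3<-Add1 // r0:-6,r1:Mul2,r2:7,r3:Add1,r4:1
cycle 10: CDB Mul1=35; issue MUL r3<-Mul1 // r0:-6,r1:Mul2,r2:7,r3:Mul1,r4:1
cycle 11: stall // r0:-6,r1:Mul2,r2:7,r3:Mul1,r4:1
cycle 12: stall // r0:-6,r1:Mul2,r2:7,r3:Mul1,r4:1
cycle 13: CDB Mul2=-78; issue MUL r1<-Mul2 // r0:-6,r1:Mul2,r2:7,r3:Mul1,r4:1
cycle 14: - // r0:-6,r1:Mul2,r2:7,r3:Mul1,r4:1
cycle 15: CDB Add1=80 // r0:-6,r1:Mul2,r2:7,r3:Mul1,r4:1
cycle 16: - // r0:-6,r1:Mul2,r2:7,r3:Mul1,r4:1
cycle 17: - // r0:-6,r1:Mul2,r2:7,r3:Mul1,r4:1

STATUS = TAG Mul1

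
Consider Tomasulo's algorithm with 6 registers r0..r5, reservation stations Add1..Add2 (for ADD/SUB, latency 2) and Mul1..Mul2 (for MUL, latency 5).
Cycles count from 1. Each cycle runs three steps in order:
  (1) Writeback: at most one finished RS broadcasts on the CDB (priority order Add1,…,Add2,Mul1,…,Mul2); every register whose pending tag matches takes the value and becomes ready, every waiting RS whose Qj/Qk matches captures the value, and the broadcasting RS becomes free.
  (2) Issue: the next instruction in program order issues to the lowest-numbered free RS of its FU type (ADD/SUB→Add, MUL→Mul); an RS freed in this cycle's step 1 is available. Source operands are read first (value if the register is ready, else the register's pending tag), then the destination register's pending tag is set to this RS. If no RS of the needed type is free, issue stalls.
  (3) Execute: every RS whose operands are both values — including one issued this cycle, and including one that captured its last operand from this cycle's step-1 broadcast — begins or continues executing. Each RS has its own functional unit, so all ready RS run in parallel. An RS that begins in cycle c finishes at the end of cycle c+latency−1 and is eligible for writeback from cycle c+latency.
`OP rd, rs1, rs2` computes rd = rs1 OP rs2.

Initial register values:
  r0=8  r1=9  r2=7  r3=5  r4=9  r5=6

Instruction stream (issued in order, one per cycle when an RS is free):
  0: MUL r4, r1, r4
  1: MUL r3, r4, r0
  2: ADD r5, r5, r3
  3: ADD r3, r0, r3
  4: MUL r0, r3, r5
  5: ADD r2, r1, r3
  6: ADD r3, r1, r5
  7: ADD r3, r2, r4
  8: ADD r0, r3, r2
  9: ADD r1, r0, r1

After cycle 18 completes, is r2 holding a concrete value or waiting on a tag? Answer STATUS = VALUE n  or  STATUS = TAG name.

  c1: issue MUL r4<-Mul1  regs: r0:8,r1:9,r2:7,r3:5,r4:Mul1,r5:6
  c2: issue MUL r3<-Mul2  regs: r0:8,r1:9,r2:7,r3:Mul2,r4:Mul1,r5:6
  c3: issue ADD r5<-Add1  regs: r0:8,r1:9,r2:7,r3:Mul2,r4:Mul1,r5:Add1
  c4: issue ADD r3<-Add2  regs: r0:8,r1:9,r2:7,r3:Add2,r4:Mul1,r5:Add1
  c5: stall  regs: r0:8,r1:9,r2:7,r3:Add2,r4:Mul1,r5:Add1
  c6: CDB Mul1=81; issue MUL r0<-Mul1  regs: r0:Mul1,r1:9,r2:7,r3:Add2,r4:81,r5:Add1
  c7: stall  regs: r0:Mul1,r1:9,r2:7,r3:Add2,r4:81,r5:Add1
  c8: stall  regs: r0:Mul1,r1:9,r2:7,r3:Add2,r4:81,r5:Add1
  c9: stall  regs: r0:Mul1,r1:9,r2:7,r3:Add2,r4:81,r5:Add1
  c10: stall  regs: r0:Mul1,r1:9,r2:7,r3:Add2,r4:81,r5:Add1
  c11: CDB Mul2=648; stall  regs: r0:Mul1,r1:9,r2:7,r3:Add2,r4:81,r5:Add1
  c12: stall  regs: r0:Mul1,r1:9,r2:7,r3:Add2,r4:81,r5:Add1
  c13: CDB Add1=654; issue ADD r2<-Add1  regs: r0:Mul1,r1:9,r2:Add1,r3:Add2,r4:81,r5:654
  c14: CDB Add2=656; issue ADD r3<-Add2  regs: r0:Mul1,r1:9,r2:Add1,r3:Add2,r4:81,r5:654
  c15: stall  regs: r0:Mul1,r1:9,r2:Add1,r3:Add2,r4:81,r5:654
  c16: CDB Add1=665; issue ADD r3<-Add1  regs: r0:Mul1,r1:9,r2:665,r3:Add1,r4:81,r5:654
  c17: CDB Add2=663; issue ADD r0<-Add2  regs: r0:Add2,r1:9,r2:665,r3:Add1,r4:81,r5:654
  c18: CDB Add1=746; issue ADD r1<-Add1  regs: r0:Add2,r1:Add1,r2:665,r3:746,r4:81,r5:654

STATUS = VALUE 665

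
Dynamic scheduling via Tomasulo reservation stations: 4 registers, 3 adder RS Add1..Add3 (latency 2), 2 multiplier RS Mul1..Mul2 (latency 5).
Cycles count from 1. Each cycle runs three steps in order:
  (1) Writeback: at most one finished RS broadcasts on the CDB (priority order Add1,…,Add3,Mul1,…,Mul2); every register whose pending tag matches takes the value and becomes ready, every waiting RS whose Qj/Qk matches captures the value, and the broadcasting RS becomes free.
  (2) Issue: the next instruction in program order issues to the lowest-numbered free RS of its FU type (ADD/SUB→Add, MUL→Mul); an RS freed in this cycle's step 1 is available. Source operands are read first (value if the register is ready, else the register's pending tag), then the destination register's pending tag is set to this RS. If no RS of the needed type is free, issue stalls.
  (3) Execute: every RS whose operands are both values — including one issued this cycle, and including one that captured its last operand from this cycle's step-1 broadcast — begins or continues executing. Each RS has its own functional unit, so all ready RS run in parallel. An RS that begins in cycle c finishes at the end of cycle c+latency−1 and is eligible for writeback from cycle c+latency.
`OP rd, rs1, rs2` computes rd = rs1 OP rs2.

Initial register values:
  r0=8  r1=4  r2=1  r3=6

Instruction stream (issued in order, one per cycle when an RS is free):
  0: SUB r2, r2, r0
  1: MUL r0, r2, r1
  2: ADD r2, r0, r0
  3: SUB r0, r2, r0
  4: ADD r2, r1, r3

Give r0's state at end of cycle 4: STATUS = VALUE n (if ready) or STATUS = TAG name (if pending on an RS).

cycle 1: issue SUB r2<-Add1 // r0:8,r1:4,r2:Add1,r3:6
cycle 2: issue MUL r0<-Mul1 // r0:Mul1,r1:4,r2:Add1,r3:6
cycle 3: CDB Add1=-7; issue ADD r2<-Add1 // r0:Mul1,r1:4,r2:Add1,r3:6
cycle 4: issue SUB r0<-Add2 // r0:Add2,r1:4,r2:Add1,r3:6

STATUS = TAG Add2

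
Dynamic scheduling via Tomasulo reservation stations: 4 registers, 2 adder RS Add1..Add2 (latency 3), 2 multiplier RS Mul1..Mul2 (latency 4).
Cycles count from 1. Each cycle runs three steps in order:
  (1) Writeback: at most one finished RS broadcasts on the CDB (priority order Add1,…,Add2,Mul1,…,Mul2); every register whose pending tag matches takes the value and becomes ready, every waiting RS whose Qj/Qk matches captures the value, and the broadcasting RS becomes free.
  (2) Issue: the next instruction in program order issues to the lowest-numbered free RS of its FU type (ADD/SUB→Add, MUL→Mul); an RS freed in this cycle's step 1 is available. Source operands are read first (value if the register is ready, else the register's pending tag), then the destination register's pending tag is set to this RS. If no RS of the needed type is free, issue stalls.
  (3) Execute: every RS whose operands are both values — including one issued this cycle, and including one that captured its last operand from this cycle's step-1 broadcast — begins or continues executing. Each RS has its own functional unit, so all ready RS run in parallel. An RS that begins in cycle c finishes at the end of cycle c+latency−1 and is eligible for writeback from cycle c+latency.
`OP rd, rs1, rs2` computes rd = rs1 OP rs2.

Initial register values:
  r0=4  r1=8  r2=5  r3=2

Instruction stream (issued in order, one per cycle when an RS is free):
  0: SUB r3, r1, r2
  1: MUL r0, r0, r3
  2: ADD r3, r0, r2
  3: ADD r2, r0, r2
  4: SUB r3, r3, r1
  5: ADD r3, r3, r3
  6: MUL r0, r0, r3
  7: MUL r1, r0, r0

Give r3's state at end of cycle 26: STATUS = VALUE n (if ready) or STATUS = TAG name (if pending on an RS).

cycle 1: issue SUB r3<-Add1 // r0:4,r1:8,r2:5,r3:Add1
cycle 2: issue MUL r0<-Mul1 // r0:Mul1,r1:8,r2:5,r3:Add1
cycle 3: issue ADD r3<-Add2 // r0:Mul1,r1:8,r2:5,r3:Add2
cycle 4: CDB Add1=3; issue ADD r2<-Add1 // r0:Mul1,r1:8,r2:Add1,r3:Add2
cycle 5: stall // r0:Mul1,r1:8,r2:Add1,r3:Add2
cycle 6: stall // r0:Mul1,r1:8,r2:Add1,r3:Add2
cycle 7: stall // r0:Mul1,r1:8,r2:Add1,r3:Add2
cycle 8: CDB Mul1=12; stall // r0:12,r1:8,r2:Add1,r3:Add2
cycle 9: stall // r0:12,r1:8,r2:Add1,r3:Add2
cycle 10: stall // r0:12,r1:8,r2:Add1,r3:Add2
cycle 11: CDB Add1=17; issue SUB r3<-Add1 // r0:12,r1:8,r2:17,r3:Add1
cycle 12: CDB Add2=17; issue ADD r3<-Add2 // r0:12,r1:8,r2:17,r3:Add2
cycle 13: issue MUL r0<-Mul1 // r0:Mul1,r1:8,r2:17,r3:Add2
cycle 14: issue MUL r1<-Mul2 // r0:Mul1,r1:Mul2,r2:17,r3:Add2
cycle 15: CDB Add1=9 // r0:Mul1,r1:Mul2,r2:17,r3:Add2
cycle 16: - // r0:Mul1,r1:Mul2,r2:17,r3:Add2
cycle 17: - // r0:Mul1,r1:Mul2,r2:17,r3:Add2
cycle 18: CDB Add2=18 // r0:Mul1,r1:Mul2,r2:17,r3:18
cycle 19: - // r0:Mul1,r1:Mul2,r2:17,r3:18
cycle 20: - // r0:Mul1,r1:Mul2,r2:17,r3:18
cycle 21: - // r0:Mul1,r1:Mul2,r2:17,r3:18
cycle 22: CDB Mul1=216 // r0:216,r1:Mul2,r2:17,r3:18
cycle 23: - // r0:216,r1:Mul2,r2:17,r3:18
cycle 24: - // r0:216,r1:Mul2,r2:17,r3:18
cycle 25: - // r0:216,r1:Mul2,r2:17,r3:18
cycle 26: CDB Mul2=46656 // r0:216,r1:46656,r2:17,r3:18

STATUS = VALUE 18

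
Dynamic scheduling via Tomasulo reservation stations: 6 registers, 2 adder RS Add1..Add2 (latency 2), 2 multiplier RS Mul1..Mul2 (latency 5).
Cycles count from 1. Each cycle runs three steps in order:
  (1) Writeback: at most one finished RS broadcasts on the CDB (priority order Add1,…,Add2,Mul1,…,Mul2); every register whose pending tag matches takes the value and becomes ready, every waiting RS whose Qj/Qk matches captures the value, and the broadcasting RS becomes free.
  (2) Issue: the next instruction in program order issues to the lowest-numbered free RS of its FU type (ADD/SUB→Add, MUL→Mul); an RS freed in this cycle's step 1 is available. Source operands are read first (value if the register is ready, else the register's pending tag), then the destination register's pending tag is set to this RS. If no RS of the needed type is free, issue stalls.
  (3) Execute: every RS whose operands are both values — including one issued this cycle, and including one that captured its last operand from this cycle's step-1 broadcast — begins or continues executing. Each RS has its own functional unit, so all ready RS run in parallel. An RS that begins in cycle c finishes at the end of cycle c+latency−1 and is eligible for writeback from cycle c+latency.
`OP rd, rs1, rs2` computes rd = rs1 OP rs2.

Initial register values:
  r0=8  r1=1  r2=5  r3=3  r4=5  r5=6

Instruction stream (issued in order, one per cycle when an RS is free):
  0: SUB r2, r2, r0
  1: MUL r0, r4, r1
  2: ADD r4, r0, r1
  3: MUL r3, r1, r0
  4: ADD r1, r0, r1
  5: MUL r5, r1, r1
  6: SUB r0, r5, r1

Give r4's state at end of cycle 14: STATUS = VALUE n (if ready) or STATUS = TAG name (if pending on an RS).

  c1: issue SUB r2<-Add1  regs: r0:8,r1:1,r2:Add1,r3:3,r4:5,r5:6
  c2: issue MUL r0<-Mul1  regs: r0:Mul1,r1:1,r2:Add1,r3:3,r4:5,r5:6
  c3: CDB Add1=-3; issue ADD r4<-Add1  regs: r0:Mul1,r1:1,r2:-3,r3:3,r4:Add1,r5:6
  c4: issue MUL r3<-Mul2  regs: r0:Mul1,r1:1,r2:-3,r3:Mul2,r4:Add1,r5:6
  c5: issue ADD r1<-Add2  regs: r0:Mul1,r1:Add2,r2:-3,r3:Mul2,r4:Add1,r5:6
  c6: stall  regs: r0:Mul1,r1:Add2,r2:-3,r3:Mul2,r4:Add1,r5:6
  c7: CDB Mul1=5; issue MUL r5<-Mul1  regs: r0:5,r1:Add2,r2:-3,r3:Mul2,r4:Add1,r5:Mul1
  c8: stall  regs: r0:5,r1:Add2,r2:-3,r3:Mul2,r4:Add1,r5:Mul1
  c9: CDB Add1=6; issue SUB r0<-Add1  regs: r0:Add1,r1:Add2,r2:-3,r3:Mul2,r4:6,r5:Mul1
  c10: CDB Add2=6  regs: r0:Add1,r1:6,r2:-3,r3:Mul2,r4:6,r5:Mul1
  c11: -  regs: r0:Add1,r1:6,r2:-3,r3:Mul2,r4:6,r5:Mul1
  c12: CDB Mul2=5  regs: r0:Add1,r1:6,r2:-3,r3:5,r4:6,r5:Mul1
  c13: -  regs: r0:Add1,r1:6,r2:-3,r3:5,r4:6,r5:Mul1
  c14: -  regs: r0:Add1,r1:6,r2:-3,r3:5,r4:6,r5:Mul1

STATUS = VALUE 6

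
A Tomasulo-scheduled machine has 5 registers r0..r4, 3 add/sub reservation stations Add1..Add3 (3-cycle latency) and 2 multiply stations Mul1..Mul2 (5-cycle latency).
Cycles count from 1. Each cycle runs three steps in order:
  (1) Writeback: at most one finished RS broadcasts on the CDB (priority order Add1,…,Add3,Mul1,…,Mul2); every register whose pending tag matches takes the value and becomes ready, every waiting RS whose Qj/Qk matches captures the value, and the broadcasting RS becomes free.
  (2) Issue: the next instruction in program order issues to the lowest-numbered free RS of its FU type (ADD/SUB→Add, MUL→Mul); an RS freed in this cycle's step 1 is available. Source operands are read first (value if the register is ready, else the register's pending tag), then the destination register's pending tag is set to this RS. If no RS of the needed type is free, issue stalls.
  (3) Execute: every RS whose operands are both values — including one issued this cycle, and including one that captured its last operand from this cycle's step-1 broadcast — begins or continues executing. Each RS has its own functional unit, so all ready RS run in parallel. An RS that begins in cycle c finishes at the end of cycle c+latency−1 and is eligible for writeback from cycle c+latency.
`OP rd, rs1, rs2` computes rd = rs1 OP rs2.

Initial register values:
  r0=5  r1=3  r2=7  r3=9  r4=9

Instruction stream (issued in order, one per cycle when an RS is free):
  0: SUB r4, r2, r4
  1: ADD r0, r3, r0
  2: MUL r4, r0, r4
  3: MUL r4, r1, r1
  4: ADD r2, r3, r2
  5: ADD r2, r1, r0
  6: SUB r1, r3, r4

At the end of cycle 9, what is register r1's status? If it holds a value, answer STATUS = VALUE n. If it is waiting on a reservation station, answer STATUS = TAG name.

c1: issue SUB r4<-Add1 | r0:5,r1:3,r2:7,r3:9,r4:Add1
c2: issue ADD r0<-Add2 | r0:Add2,r1:3,r2:7,r3:9,r4:Add1
c3: issue MUL r4<-Mul1 | r0:Add2,r1:3,r2:7,r3:9,r4:Mul1
c4: CDB Add1=-2; issue MUL r4<-Mul2 | r0:Add2,r1:3,r2:7,r3:9,r4:Mul2
c5: CDB Add2=14; issue ADD r2<-Add1 | r0:14,r1:3,r2:Add1,r3:9,r4:Mul2
c6: issue ADD r2<-Add2 | r0:14,r1:3,r2:Add2,r3:9,r4:Mul2
c7: issue SUB r1<-Add3 | r0:14,r1:Add3,r2:Add2,r3:9,r4:Mul2
c8: CDB Add1=16 | r0:14,r1:Add3,r2:Add2,r3:9,r4:Mul2
c9: CDB Add2=17 | r0:14,r1:Add3,r2:17,r3:9,r4:Mul2

STATUS = TAG Add3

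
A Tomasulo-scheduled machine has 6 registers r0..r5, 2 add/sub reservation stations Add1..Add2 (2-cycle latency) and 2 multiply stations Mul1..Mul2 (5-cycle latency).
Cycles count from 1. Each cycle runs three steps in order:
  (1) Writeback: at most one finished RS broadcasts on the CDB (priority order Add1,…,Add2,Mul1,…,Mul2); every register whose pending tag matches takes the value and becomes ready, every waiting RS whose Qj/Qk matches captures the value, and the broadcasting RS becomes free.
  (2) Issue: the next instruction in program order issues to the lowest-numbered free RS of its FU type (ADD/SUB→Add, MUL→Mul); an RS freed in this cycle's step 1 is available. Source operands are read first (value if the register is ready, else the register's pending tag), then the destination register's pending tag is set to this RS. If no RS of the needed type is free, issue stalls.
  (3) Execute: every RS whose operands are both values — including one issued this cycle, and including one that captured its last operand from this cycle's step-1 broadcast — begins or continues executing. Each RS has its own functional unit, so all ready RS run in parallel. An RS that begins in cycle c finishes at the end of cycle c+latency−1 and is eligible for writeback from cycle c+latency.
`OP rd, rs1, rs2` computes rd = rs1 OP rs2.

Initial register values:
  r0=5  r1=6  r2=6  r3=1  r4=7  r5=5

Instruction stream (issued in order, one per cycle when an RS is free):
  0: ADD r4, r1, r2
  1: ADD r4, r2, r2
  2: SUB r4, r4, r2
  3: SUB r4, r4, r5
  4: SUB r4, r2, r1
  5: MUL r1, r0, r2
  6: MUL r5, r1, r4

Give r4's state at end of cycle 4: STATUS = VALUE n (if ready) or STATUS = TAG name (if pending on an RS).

STATUS = TAG Add2

c1: issue ADD r4<-Add1 | r0:5,r1:6,r2:6,r3:1,r4:Add1,r5:5
c2: issue ADD r4<-Add2 | r0:5,r1:6,r2:6,r3:1,r4:Add2,r5:5
c3: CDB Add1=12; issue SUB r4<-Add1 | r0:5,r1:6,r2:6,r3:1,r4:Add1,r5:5
c4: CDB Add2=12; issue SUB r4<-Add2 | r0:5,r1:6,r2:6,r3:1,r4:Add2,r5:5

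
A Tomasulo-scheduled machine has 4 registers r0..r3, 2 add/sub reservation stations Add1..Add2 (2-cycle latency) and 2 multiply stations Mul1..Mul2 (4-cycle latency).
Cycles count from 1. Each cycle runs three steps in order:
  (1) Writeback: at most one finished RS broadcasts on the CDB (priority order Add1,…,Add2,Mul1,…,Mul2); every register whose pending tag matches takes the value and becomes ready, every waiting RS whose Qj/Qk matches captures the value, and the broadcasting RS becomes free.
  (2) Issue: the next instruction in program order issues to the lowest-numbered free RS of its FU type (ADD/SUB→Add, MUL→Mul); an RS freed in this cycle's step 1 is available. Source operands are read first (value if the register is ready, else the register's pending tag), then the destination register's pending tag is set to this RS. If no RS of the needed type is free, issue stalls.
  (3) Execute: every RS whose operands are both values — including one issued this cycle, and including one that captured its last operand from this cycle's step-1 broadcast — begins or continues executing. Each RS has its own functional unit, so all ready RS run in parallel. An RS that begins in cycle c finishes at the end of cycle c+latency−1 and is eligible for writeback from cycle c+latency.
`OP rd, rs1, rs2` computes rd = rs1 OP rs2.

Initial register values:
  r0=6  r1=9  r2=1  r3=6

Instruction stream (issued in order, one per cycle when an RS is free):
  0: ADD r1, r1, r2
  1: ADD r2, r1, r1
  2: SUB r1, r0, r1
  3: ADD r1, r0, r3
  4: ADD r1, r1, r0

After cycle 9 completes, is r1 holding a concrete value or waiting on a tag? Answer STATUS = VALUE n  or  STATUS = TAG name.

STATUS = VALUE 18

c1: issue ADD r1<-Add1 | r0:6,r1:Add1,r2:1,r3:6
c2: issue ADD r2<-Add2 | r0:6,r1:Add1,r2:Add2,r3:6
c3: CDB Add1=10; issue SUB r1<-Add1 | r0:6,r1:Add1,r2:Add2,r3:6
c4: stall | r0:6,r1:Add1,r2:Add2,r3:6
c5: CDB Add1=-4; issue ADD r1<-Add1 | r0:6,r1:Add1,r2:Add2,r3:6
c6: CDB Add2=20; issue ADD r1<-Add2 | r0:6,r1:Add2,r2:20,r3:6
c7: CDB Add1=12 | r0:6,r1:Add2,r2:20,r3:6
c8: - | r0:6,r1:Add2,r2:20,r3:6
c9: CDB Add2=18 | r0:6,r1:18,r2:20,r3:6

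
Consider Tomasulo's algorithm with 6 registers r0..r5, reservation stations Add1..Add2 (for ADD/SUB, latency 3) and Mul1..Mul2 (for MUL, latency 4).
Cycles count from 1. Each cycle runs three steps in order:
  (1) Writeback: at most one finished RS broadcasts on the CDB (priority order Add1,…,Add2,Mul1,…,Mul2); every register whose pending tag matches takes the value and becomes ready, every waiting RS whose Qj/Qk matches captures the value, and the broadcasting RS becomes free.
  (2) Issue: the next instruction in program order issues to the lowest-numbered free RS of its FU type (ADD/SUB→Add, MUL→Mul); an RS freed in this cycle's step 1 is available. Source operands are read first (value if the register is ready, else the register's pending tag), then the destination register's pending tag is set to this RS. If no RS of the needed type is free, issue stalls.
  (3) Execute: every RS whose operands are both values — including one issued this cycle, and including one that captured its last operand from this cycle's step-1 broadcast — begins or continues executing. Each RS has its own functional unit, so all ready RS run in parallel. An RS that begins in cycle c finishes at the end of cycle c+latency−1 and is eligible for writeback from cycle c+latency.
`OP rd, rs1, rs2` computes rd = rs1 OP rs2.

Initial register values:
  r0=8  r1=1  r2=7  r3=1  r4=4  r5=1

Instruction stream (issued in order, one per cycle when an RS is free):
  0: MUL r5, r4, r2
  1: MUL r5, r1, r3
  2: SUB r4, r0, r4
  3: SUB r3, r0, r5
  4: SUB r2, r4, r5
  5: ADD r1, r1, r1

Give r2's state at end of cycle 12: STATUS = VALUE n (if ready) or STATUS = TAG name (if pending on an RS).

STATUS = VALUE 3

c1: issue MUL r5<-Mul1 | r0:8,r1:1,r2:7,r3:1,r4:4,r5:Mul1
c2: issue MUL r5<-Mul2 | r0:8,r1:1,r2:7,r3:1,r4:4,r5:Mul2
c3: issue SUB r4<-Add1 | r0:8,r1:1,r2:7,r3:1,r4:Add1,r5:Mul2
c4: issue SUB r3<-Add2 | r0:8,r1:1,r2:7,r3:Add2,r4:Add1,r5:Mul2
c5: CDB Mul1=28; stall | r0:8,r1:1,r2:7,r3:Add2,r4:Add1,r5:Mul2
c6: CDB Add1=4; issue SUB r2<-Add1 | r0:8,r1:1,r2:Add1,r3:Add2,r4:4,r5:Mul2
c7: CDB Mul2=1; stall | r0:8,r1:1,r2:Add1,r3:Add2,r4:4,r5:1
c8: stall | r0:8,r1:1,r2:Add1,r3:Add2,r4:4,r5:1
c9: stall | r0:8,r1:1,r2:Add1,r3:Add2,r4:4,r5:1
c10: CDB Add1=3; issue ADD r1<-Add1 | r0:8,r1:Add1,r2:3,r3:Add2,r4:4,r5:1
c11: CDB Add2=7 | r0:8,r1:Add1,r2:3,r3:7,r4:4,r5:1
c12: - | r0:8,r1:Add1,r2:3,r3:7,r4:4,r5:1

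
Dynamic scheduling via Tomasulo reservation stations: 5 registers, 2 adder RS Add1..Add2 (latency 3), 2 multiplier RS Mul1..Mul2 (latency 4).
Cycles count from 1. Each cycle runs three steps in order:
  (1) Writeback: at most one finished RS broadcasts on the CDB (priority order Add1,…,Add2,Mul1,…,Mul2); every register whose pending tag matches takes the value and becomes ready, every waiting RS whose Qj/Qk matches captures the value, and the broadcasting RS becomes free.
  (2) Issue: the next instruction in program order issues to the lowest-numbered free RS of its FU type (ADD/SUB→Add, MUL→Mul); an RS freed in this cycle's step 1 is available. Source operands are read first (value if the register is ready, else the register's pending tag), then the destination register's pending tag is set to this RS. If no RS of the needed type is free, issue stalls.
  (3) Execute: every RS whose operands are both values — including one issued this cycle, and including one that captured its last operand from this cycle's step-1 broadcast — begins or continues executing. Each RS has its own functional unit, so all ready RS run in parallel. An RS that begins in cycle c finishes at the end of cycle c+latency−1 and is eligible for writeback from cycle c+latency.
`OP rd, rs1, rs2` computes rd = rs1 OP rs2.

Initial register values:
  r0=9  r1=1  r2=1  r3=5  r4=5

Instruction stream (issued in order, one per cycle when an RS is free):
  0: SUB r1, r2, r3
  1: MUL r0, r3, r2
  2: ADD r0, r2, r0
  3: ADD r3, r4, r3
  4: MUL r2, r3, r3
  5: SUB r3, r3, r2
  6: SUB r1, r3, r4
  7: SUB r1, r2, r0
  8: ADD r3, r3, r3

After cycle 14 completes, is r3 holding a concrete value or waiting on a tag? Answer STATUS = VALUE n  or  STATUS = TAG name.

  c1: issue SUB r1<-Add1  regs: r0:9,r1:Add1,r2:1,r3:5,r4:5
  c2: issue MUL r0<-Mul1  regs: r0:Mul1,r1:Add1,r2:1,r3:5,r4:5
  c3: issue ADD r0<-Add2  regs: r0:Add2,r1:Add1,r2:1,r3:5,r4:5
  c4: CDB Add1=-4; issue ADD r3<-Add1  regs: r0:Add2,r1:-4,r2:1,r3:Add1,r4:5
  c5: issue MUL r2<-Mul2  regs: r0:Add2,r1:-4,r2:Mul2,r3:Add1,r4:5
  c6: CDB Mul1=5; stall  regs: r0:Add2,r1:-4,r2:Mul2,r3:Add1,r4:5
  c7: CDB Add1=10; issue SUB r3<-Add1  regs: r0:Add2,r1:-4,r2:Mul2,r3:Add1,r4:5
  c8: stall  regs: r0:Add2,r1:-4,r2:Mul2,r3:Add1,r4:5
  c9: CDB Add2=6; issue SUB r1<-Add2  regs: r0:6,r1:Add2,r2:Mul2,r3:Add1,r4:5
  c10: stall  regs: r0:6,r1:Add2,r2:Mul2,r3:Add1,r4:5
  c11: CDB Mul2=100; stall  regs: r0:6,r1:Add2,r2:100,r3:Add1,r4:5
  c12: stall  regs: r0:6,r1:Add2,r2:100,r3:Add1,r4:5
  c13: stall  regs: r0:6,r1:Add2,r2:100,r3:Add1,r4:5
  c14: CDB Add1=-90; issue SUB r1<-Add1  regs: r0:6,r1:Add1,r2:100,r3:-90,r4:5

STATUS = VALUE -90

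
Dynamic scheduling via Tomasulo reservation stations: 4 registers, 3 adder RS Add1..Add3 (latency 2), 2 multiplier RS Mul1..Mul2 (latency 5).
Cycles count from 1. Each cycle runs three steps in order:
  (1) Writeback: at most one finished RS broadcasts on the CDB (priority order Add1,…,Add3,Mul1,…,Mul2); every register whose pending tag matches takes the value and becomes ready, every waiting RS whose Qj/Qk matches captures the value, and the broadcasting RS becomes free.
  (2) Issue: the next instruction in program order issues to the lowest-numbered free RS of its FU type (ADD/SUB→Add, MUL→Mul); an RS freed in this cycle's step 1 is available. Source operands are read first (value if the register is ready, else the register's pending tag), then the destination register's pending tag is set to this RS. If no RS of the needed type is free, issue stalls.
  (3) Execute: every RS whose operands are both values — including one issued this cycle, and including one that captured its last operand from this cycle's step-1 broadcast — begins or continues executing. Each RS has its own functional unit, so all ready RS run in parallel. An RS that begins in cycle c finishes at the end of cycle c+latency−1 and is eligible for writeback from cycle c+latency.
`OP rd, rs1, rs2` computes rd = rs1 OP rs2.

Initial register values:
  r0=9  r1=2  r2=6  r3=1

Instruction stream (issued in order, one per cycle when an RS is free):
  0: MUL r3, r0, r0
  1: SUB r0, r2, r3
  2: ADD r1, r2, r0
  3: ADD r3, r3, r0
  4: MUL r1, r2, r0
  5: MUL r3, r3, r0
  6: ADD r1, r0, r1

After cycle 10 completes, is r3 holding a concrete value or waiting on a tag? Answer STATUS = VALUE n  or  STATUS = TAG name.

STATUS = TAG Mul1

cycle 1: issue MUL r3<-Mul1 // r0:9,r1:2,r2:6,r3:Mul1
cycle 2: issue SUB r0<-Add1 // r0:Add1,r1:2,r2:6,r3:Mul1
cycle 3: issue ADD r1<-Add2 // r0:Add1,r1:Add2,r2:6,r3:Mul1
cycle 4: issue ADD r3<-Add3 // r0:Add1,r1:Add2,r2:6,r3:Add3
cycle 5: issue MUL r1<-Mul2 // r0:Add1,r1:Mul2,r2:6,r3:Add3
cycle 6: CDB Mul1=81; issue MUL r3<-Mul1 // r0:Add1,r1:Mul2,r2:6,r3:Mul1
cycle 7: stall // r0:Add1,r1:Mul2,r2:6,r3:Mul1
cycle 8: CDB Add1=-75; issue ADD r1<-Add1 // r0:-75,r1:Add1,r2:6,r3:Mul1
cycle 9: - // r0:-75,r1:Add1,r2:6,r3:Mul1
cycle 10: CDB Add2=-69 // r0:-75,r1:Add1,r2:6,r3:Mul1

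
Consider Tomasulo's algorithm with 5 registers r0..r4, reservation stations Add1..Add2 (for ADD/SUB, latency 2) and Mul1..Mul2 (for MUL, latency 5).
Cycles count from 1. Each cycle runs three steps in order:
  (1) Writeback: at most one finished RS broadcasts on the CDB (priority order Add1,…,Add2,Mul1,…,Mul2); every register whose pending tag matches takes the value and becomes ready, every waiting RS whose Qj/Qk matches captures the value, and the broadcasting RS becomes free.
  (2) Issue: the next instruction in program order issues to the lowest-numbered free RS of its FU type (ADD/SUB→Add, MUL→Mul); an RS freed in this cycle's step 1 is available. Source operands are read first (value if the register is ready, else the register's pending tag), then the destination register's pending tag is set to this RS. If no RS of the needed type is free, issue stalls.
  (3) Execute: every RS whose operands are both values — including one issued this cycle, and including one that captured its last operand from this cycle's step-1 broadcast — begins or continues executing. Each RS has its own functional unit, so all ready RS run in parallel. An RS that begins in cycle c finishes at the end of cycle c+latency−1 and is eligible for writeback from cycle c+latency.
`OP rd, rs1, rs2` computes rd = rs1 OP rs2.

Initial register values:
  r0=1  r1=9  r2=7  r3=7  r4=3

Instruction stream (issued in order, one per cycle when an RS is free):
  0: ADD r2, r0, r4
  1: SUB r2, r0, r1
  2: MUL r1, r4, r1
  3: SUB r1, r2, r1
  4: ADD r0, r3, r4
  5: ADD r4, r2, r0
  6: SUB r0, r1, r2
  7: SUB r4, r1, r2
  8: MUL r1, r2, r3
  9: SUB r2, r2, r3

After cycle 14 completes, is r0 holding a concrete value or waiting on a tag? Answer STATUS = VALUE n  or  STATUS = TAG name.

c1: issue ADD r2<-Add1 | r0:1,r1:9,r2:Add1,r3:7,r4:3
c2: issue SUB r2<-Add2 | r0:1,r1:9,r2:Add2,r3:7,r4:3
c3: CDB Add1=4; issue MUL r1<-Mul1 | r0:1,r1:Mul1,r2:Add2,r3:7,r4:3
c4: CDB Add2=-8; issue SUB r1<-Add1 | r0:1,r1:Add1,r2:-8,r3:7,r4:3
c5: issue ADD r0<-Add2 | r0:Add2,r1:Add1,r2:-8,r3:7,r4:3
c6: stall | r0:Add2,r1:Add1,r2:-8,r3:7,r4:3
c7: CDB Add2=10; issue ADD r4<-Add2 | r0:10,r1:Add1,r2:-8,r3:7,r4:Add2
c8: CDB Mul1=27; stall | r0:10,r1:Add1,r2:-8,r3:7,r4:Add2
c9: CDB Add2=2; issue SUB r0<-Add2 | r0:Add2,r1:Add1,r2:-8,r3:7,r4:2
c10: CDB Add1=-35; issue SUB r4<-Add1 | r0:Add2,r1:-35,r2:-8,r3:7,r4:Add1
c11: issue MUL r1<-Mul1 | r0:Add2,r1:Mul1,r2:-8,r3:7,r4:Add1
c12: CDB Add1=-27; issue SUB r2<-Add1 | r0:Add2,r1:Mul1,r2:Add1,r3:7,r4:-27
c13: CDB Add2=-27 | r0:-27,r1:Mul1,r2:Add1,r3:7,r4:-27
c14: CDB Add1=-15 | r0:-27,r1:Mul1,r2:-15,r3:7,r4:-27

STATUS = VALUE -27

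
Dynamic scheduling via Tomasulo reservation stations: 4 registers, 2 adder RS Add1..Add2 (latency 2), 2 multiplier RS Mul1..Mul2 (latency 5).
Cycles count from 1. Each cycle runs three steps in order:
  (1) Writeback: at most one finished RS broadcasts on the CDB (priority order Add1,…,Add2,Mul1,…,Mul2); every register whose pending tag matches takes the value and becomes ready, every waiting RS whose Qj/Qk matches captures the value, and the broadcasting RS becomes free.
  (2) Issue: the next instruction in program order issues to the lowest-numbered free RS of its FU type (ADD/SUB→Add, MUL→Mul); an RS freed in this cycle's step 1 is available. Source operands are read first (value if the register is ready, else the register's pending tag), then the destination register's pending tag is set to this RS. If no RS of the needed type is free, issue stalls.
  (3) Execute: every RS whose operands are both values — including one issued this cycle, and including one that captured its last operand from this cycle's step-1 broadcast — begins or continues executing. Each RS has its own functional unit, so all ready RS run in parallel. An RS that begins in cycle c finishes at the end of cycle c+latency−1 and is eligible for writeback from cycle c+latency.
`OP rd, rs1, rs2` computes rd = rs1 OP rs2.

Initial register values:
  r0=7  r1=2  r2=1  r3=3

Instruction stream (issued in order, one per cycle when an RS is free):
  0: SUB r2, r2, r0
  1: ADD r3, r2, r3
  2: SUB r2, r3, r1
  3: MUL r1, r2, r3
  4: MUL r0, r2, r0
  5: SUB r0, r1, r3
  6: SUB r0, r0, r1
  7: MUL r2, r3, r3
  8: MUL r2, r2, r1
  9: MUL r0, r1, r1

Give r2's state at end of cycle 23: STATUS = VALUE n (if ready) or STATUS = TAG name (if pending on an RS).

STATUS = VALUE 135

c1: issue SUB r2<-Add1 | r0:7,r1:2,r2:Add1,r3:3
c2: issue ADD r3<-Add2 | r0:7,r1:2,r2:Add1,r3:Add2
c3: CDB Add1=-6; issue SUB r2<-Add1 | r0:7,r1:2,r2:Add1,r3:Add2
c4: issue MUL r1<-Mul1 | r0:7,r1:Mul1,r2:Add1,r3:Add2
c5: CDB Add2=-3; issue MUL r0<-Mul2 | r0:Mul2,r1:Mul1,r2:Add1,r3:-3
c6: issue SUB r0<-Add2 | r0:Add2,r1:Mul1,r2:Add1,r3:-3
c7: CDB Add1=-5; issue SUB r0<-Add1 | r0:Add1,r1:Mul1,r2:-5,r3:-3
c8: stall | r0:Add1,r1:Mul1,r2:-5,r3:-3
c9: stall | r0:Add1,r1:Mul1,r2:-5,r3:-3
c10: stall | r0:Add1,r1:Mul1,r2:-5,r3:-3
c11: stall | r0:Add1,r1:Mul1,r2:-5,r3:-3
c12: CDB Mul1=15; issue MUL r2<-Mul1 | r0:Add1,r1:15,r2:Mul1,r3:-3
c13: CDB Mul2=-35; issue MUL r2<-Mul2 | r0:Add1,r1:15,r2:Mul2,r3:-3
c14: CDB Add2=18; stall | r0:Add1,r1:15,r2:Mul2,r3:-3
c15: stall | r0:Add1,r1:15,r2:Mul2,r3:-3
c16: CDB Add1=3; stall | r0:3,r1:15,r2:Mul2,r3:-3
c17: CDB Mul1=9; issue MUL r0<-Mul1 | r0:Mul1,r1:15,r2:Mul2,r3:-3
c18: - | r0:Mul1,r1:15,r2:Mul2,r3:-3
c19: - | r0:Mul1,r1:15,r2:Mul2,r3:-3
c20: - | r0:Mul1,r1:15,r2:Mul2,r3:-3
c21: - | r0:Mul1,r1:15,r2:Mul2,r3:-3
c22: CDB Mul1=225 | r0:225,r1:15,r2:Mul2,r3:-3
c23: CDB Mul2=135 | r0:225,r1:15,r2:135,r3:-3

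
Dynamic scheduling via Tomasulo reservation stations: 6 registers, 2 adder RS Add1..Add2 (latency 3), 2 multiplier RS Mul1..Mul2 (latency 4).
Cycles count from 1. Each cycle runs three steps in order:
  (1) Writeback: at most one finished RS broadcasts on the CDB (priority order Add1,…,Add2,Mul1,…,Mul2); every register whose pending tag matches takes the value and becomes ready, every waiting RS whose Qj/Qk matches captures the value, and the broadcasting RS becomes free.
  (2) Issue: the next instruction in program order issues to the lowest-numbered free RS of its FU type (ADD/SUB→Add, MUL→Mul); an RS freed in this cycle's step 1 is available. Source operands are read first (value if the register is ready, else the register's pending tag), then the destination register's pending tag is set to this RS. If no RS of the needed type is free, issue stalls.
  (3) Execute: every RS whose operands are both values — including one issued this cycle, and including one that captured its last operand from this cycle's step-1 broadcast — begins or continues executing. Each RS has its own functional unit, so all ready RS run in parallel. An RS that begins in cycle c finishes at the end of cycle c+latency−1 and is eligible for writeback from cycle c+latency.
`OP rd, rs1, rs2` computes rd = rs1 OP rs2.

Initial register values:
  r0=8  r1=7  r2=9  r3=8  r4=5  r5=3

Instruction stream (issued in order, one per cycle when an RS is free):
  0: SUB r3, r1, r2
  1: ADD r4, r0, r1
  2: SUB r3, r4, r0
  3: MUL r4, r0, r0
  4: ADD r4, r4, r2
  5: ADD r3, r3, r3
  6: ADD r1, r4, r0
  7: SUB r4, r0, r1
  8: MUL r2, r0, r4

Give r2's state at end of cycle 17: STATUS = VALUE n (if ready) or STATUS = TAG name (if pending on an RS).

STATUS = TAG Mul1

cycle 1: issue SUB r3<-Add1 // r0:8,r1:7,r2:9,r3:Add1,r4:5,r5:3
cycle 2: issue ADD r4<-Add2 // r0:8,r1:7,r2:9,r3:Add1,r4:Add2,r5:3
cycle 3: stall // r0:8,r1:7,r2:9,r3:Add1,r4:Add2,r5:3
cycle 4: CDB Add1=-2; issue SUB r3<-Add1 // r0:8,r1:7,r2:9,r3:Add1,r4:Add2,r5:3
cycle 5: CDB Add2=15; issue MUL r4<-Mul1 // r0:8,r1:7,r2:9,r3:Add1,r4:Mul1,r5:3
cycle 6: issue ADD r4<-Add2 // r0:8,r1:7,r2:9,r3:Add1,r4:Add2,r5:3
cycle 7: stall // r0:8,r1:7,r2:9,r3:Add1,r4:Add2,r5:3
cycle 8: CDB Add1=7; issue ADD r3<-Add1 // r0:8,r1:7,r2:9,r3:Add1,r4:Add2,r5:3
cycle 9: CDB Mul1=64; stall // r0:8,r1:7,r2:9,r3:Add1,r4:Add2,r5:3
cycle 10: stall // r0:8,r1:7,r2:9,r3:Add1,r4:Add2,r5:3
cycle 11: CDB Add1=14; issue ADD r1<-Add1 // r0:8,r1:Add1,r2:9,r3:14,r4:Add2,r5:3
cycle 12: CDB Add2=73; issue SUB r4<-Add2 // r0:8,r1:Add1,r2:9,r3:14,r4:Add2,r5:3
cycle 13: issue MUL r2<-Mul1 // r0:8,r1:Add1,r2:Mul1,r3:14,r4:Add2,r5:3
cycle 14: - // r0:8,r1:Add1,r2:Mul1,r3:14,r4:Add2,r5:3
cycle 15: CDB Add1=81 // r0:8,r1:81,r2:Mul1,r3:14,r4:Add2,r5:3
cycle 16: - // r0:8,r1:81,r2:Mul1,r3:14,r4:Add2,r5:3
cycle 17: - // r0:8,r1:81,r2:Mul1,r3:14,r4:Add2,r5:3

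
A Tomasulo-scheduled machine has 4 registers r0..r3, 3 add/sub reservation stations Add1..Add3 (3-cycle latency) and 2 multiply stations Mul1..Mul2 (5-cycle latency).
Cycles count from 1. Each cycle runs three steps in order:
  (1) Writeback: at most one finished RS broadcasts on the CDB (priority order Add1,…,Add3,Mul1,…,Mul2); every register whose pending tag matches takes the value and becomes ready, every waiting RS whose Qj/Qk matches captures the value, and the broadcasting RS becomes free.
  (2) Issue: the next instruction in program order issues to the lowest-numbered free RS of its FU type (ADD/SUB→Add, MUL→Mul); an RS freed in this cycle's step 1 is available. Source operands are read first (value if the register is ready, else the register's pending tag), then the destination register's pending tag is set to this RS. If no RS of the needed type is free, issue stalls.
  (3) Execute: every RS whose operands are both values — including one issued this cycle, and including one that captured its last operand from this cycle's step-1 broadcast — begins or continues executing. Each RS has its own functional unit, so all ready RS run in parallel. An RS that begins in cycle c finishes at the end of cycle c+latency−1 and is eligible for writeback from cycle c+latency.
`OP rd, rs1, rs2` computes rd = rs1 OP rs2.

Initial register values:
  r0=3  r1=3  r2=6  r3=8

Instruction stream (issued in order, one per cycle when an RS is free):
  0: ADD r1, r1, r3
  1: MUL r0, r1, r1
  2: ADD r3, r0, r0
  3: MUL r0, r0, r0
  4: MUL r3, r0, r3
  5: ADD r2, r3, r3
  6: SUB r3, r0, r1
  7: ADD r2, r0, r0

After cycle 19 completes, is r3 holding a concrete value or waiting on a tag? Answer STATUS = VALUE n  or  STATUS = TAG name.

c1: issue ADD r1<-Add1 | r0:3,r1:Add1,r2:6,r3:8
c2: issue MUL r0<-Mul1 | r0:Mul1,r1:Add1,r2:6,r3:8
c3: issue ADD r3<-Add2 | r0:Mul1,r1:Add1,r2:6,r3:Add2
c4: CDB Add1=11; issue MUL r0<-Mul2 | r0:Mul2,r1:11,r2:6,r3:Add2
c5: stall | r0:Mul2,r1:11,r2:6,r3:Add2
c6: stall | r0:Mul2,r1:11,r2:6,r3:Add2
c7: stall | r0:Mul2,r1:11,r2:6,r3:Add2
c8: stall | r0:Mul2,r1:11,r2:6,r3:Add2
c9: CDB Mul1=121; issue MUL r3<-Mul1 | r0:Mul2,r1:11,r2:6,r3:Mul1
c10: issue ADD r2<-Add1 | r0:Mul2,r1:11,r2:Add1,r3:Mul1
c11: issue SUB r3<-Add3 | r0:Mul2,r1:11,r2:Add1,r3:Add3
c12: CDB Add2=242; issue ADD r2<-Add2 | r0:Mul2,r1:11,r2:Add2,r3:Add3
c13: - | r0:Mul2,r1:11,r2:Add2,r3:Add3
c14: CDB Mul2=14641 | r0:14641,r1:11,r2:Add2,r3:Add3
c15: - | r0:14641,r1:11,r2:Add2,r3:Add3
c16: - | r0:14641,r1:11,r2:Add2,r3:Add3
c17: CDB Add2=29282 | r0:14641,r1:11,r2:29282,r3:Add3
c18: CDB Add3=14630 | r0:14641,r1:11,r2:29282,r3:14630
c19: CDB Mul1=3543122 | r0:14641,r1:11,r2:29282,r3:14630

STATUS = VALUE 14630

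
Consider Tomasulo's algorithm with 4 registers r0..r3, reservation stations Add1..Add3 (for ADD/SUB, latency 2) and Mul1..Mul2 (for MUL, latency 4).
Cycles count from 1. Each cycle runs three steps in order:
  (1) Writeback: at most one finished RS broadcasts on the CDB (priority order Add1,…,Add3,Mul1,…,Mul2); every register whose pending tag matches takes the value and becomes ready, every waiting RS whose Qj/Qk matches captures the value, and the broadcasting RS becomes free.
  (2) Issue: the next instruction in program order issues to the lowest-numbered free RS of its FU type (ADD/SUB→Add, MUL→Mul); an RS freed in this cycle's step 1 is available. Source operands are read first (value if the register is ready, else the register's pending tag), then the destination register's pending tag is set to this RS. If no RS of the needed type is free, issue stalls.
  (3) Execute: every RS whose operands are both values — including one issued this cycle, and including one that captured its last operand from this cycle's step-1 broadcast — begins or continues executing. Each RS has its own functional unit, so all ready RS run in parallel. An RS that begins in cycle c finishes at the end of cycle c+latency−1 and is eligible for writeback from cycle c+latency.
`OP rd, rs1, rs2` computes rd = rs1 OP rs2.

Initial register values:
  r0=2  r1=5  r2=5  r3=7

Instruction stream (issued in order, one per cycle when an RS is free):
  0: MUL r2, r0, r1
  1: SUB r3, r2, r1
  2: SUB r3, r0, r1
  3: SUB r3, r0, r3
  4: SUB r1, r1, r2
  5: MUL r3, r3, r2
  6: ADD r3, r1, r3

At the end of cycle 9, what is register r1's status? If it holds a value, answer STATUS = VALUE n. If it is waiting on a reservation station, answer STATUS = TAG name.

STATUS = VALUE -5

  c1: issue MUL r2<-Mul1  regs: r0:2,r1:5,r2:Mul1,r3:7
  c2: issue SUB r3<-Add1  regs: r0:2,r1:5,r2:Mul1,r3:Add1
  c3: issue SUB r3<-Add2  regs: r0:2,r1:5,r2:Mul1,r3:Add2
  c4: issue SUB r3<-Add3  regs: r0:2,r1:5,r2:Mul1,r3:Add3
  c5: CDB Add2=-3; issue SUB r1<-Add2  regs: r0:2,r1:Add2,r2:Mul1,r3:Add3
  c6: CDB Mul1=10; issue MUL r3<-Mul1  regs: r0:2,r1:Add2,r2:10,r3:Mul1
  c7: CDB Add3=5; issue ADD r3<-Add3  regs: r0:2,r1:Add2,r2:10,r3:Add3
  c8: CDB Add1=5  regs: r0:2,r1:Add2,r2:10,r3:Add3
  c9: CDB Add2=-5  regs: r0:2,r1:-5,r2:10,r3:Add3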